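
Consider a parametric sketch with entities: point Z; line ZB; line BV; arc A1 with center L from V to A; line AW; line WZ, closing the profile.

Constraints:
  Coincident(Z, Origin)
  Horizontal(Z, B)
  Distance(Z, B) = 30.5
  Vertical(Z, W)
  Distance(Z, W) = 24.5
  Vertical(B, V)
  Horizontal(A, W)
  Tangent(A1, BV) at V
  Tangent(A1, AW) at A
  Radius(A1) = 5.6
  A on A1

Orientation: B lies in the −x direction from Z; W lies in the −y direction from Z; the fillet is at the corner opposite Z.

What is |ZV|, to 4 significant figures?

35.88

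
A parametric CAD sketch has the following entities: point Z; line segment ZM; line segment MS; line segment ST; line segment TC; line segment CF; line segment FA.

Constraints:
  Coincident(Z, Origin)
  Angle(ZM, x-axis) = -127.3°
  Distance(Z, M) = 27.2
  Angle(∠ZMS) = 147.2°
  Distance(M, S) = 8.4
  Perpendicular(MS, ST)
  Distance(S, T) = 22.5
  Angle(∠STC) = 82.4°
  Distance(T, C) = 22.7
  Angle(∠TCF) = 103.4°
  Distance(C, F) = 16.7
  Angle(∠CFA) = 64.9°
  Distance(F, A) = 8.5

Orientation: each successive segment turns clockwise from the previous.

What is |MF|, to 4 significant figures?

16.05

Z is at the origin; ZM runs at -127.3° with length 27.2, so M = (-16.48, -21.64). ∠ZMS = 147.2° gives MS at -160.1° from the x-axis; with |MS| = 8.4, S = (-24.38, -24.50). MS is perpendicular to ST, so ST runs at 109.9°; with |ST| = 22.5, T = (-32.04, -3.340). ∠STC = 82.4° gives TC at 12.30° from the x-axis; with |TC| = 22.7, C = (-9.861, 1.496). ∠TCF = 103.4° gives CF at -64.30° from the x-axis; with |CF| = 16.7, F = (-2.619, -13.55). Then |MF| = |F − M| = 16.05.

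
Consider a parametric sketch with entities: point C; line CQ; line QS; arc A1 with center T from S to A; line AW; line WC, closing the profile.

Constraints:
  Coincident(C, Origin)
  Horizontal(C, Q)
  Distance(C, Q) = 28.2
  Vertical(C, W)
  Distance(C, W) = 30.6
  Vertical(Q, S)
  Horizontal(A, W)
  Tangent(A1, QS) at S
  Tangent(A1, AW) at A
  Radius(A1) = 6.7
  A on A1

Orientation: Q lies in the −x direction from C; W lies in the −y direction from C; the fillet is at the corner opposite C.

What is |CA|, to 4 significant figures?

37.40

C is at the origin; C and Q share the same y with |CQ| = 28.2 and Q on the −x side, so Q = (-28.20, 0.000). CW is vertical with |CW| = 30.6 and W on the −y side, so W = (0.000, -30.60). The virtual corner opposite C is at (-28.20, -30.60). Since A1 is tangent to QS there, TS ⟂ QS and tangency of A1 to AW means the radius TA is perpendicular to AW, with radius 6.7, so the center T sits 6.7 in from both sides at T = (-21.50, -23.90). That places the tangent points at S = (-28.20, -23.90) on QS and A = (-21.50, -30.60) on AW. Then |CA| = |A − C| = 37.40.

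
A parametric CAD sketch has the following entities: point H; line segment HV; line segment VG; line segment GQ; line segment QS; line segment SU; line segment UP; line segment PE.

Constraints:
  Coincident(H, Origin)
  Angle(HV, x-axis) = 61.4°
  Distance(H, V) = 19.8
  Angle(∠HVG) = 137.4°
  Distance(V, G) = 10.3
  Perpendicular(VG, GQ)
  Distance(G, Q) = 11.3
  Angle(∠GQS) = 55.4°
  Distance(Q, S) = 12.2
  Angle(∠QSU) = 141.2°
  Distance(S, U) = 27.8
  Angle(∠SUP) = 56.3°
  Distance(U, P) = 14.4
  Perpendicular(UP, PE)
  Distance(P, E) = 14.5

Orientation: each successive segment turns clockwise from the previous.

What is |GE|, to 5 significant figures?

9.4565

H is at the origin; HV runs at 61.4° with length 19.8, so V = (9.4781, 17.384). ∠HVG = 137.4° gives VG at 18.800° from the x-axis; with |VG| = 10.3, G = (19.229, 20.703). VG is perpendicular to GQ, so GQ runs at -71.200°; with |GQ| = 11.3, Q = (22.870, 10.006). ∠GQS = 55.4° gives QS at 164.20° from the x-axis; with |QS| = 12.2, S = (11.131, 13.328). ∠QSU = 141.2° gives SU at 125.40° from the x-axis; with |SU| = 27.8, U = (-4.9729, 35.989). ∠SUP = 56.3° gives UP at 1.7000° from the x-axis; with |UP| = 14.4, P = (9.4208, 36.416). UP ⟂ PE, so PE runs at -88.300°; with |PE| = 14.5, E = (9.8509, 21.922). Then |GE| = |E − G| = 9.4565.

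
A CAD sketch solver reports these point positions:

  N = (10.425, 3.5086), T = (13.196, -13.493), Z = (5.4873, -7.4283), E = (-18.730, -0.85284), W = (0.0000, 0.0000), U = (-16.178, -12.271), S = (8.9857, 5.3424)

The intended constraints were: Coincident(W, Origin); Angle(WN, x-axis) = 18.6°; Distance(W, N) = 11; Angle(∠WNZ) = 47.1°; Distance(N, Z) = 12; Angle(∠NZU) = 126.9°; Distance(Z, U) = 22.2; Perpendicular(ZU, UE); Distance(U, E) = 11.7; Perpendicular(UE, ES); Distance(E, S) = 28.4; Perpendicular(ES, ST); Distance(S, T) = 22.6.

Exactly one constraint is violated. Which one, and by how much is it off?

Distance(S, T) = 22.6 — off by 3.30.

W = (0.00, 0.00) ✓; WN at 18.60° ✓; |WN| = 11.00 ✓; ∠WNZ = 47.10° ✓; |NZ| = 12.00 ✓; ∠NZU = 126.9° ✓; |ZU| = 22.20 ✓; ∠(ZU, UE) = 90.00° ✓; |UE| = 11.70 ✓; ∠(UE, ES) = 90.00° ✓; |ES| = 28.40 ✓; ∠(ES, ST) = 90.00° ✓; |ST| = 19.30 ✗.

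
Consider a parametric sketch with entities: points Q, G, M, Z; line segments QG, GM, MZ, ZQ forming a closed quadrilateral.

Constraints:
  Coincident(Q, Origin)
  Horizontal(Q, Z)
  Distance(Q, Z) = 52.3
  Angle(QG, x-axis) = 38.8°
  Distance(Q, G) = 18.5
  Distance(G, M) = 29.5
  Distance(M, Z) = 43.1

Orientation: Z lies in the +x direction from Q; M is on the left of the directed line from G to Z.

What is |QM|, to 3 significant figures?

47.3

Checks: |GM| = 29.50 ✓; |MZ| = 43.10 ✓.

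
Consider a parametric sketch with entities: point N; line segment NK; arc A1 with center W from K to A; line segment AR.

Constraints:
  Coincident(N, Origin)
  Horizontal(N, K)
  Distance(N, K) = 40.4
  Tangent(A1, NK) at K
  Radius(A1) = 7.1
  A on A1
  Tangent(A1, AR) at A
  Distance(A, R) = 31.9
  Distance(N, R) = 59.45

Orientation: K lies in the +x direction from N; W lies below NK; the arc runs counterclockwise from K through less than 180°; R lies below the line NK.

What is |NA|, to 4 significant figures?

35.02

N is at the origin; NK is horizontal with |NK| = 40.4 and K on the +x side, so K = (40.40, 0.000). Tangency of A1 to NK means the radius WK is perpendicular to NK, so W = K + (0, -7.1) = (40.40, -7.100). Since WA ⟂ AR (tangency), |WR| = √(7.1² + 31.9²) = 32.68 regardless of where A sits on A1. So R lies on both circle(N, 59.45) and circle(W, 32.68); the below-NK intersection is R = (44.40, -39.53). A is the foot of the tangent from R: A = (33.71, -9.479).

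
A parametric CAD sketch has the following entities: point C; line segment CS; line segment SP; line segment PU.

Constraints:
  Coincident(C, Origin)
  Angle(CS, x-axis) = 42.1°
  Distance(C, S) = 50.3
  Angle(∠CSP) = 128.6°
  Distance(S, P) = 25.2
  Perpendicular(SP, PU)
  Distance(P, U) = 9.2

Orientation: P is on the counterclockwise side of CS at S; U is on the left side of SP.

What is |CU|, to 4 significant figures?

64.09

C is at the origin; CS runs at 42.1° with length 50.3, so S = 50.3·(cos 42.1°, sin 42.1°) = (37.32, 33.72). ∠CSP = 128.6°, so SP runs at 42.1° + (180° − 128.6°) = 93.50° from the x-axis; with |SP| = 25.2, P = S + 25.2·(cos 93.50°, sin 93.50°) = (35.78, 58.88). The perpendicularity gives PU at right angles to SP; with |PU| = 9.2 on the left of SP, U = P + 9.2·(-0.9981, -0.06105) = (26.60, 58.31). Then |CU| = |U − C| = 64.09.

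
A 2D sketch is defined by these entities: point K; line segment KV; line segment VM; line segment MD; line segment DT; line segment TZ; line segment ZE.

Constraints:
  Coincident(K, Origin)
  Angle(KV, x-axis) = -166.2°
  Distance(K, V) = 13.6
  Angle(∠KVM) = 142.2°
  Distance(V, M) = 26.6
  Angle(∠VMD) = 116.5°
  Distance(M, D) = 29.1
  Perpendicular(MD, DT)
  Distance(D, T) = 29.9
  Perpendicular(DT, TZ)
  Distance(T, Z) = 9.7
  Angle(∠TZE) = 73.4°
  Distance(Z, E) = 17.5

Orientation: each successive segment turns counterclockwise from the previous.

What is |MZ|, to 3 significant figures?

35.6

K is at the origin; KV runs at -166.2° with length 13.6, so V = (-13.2, -3.24). ∠KVM = 142.2° gives VM at -128° from the x-axis; with |VM| = 26.6, M = (-29.7, -24.1). ∠VMD = 116.5° gives MD at -64.9° from the x-axis; with |MD| = 29.1, D = (-17.4, -50.4). MD is perpendicular to DT, so DT runs at 25.1°; with |DT| = 29.9, T = (9.69, -37.8). The perpendicularity gives TZ at right angles to DT, so TZ runs at 115°; with |TZ| = 9.7, Z = (5.58, -29.0). Then |MZ| = |Z − M| = 35.6.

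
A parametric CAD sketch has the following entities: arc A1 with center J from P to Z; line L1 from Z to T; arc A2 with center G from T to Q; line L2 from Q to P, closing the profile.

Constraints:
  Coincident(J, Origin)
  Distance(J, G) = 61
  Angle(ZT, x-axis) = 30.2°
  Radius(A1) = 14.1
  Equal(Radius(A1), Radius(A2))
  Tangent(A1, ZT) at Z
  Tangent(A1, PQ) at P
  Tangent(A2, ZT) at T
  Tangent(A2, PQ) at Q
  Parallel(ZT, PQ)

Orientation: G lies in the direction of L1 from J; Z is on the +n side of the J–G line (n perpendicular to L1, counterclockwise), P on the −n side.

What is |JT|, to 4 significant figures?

62.61

Tangency of A1 to both parallel lines with radius 14.1 puts Z and P at J ± 14.1·n: Z = (-7.093, 12.19), P = (7.093, -12.19). Equal radii place T and Q the same way about G: T = G + 14.1·n = (45.63, 42.87), Q = G − 14.1·n = (59.81, 18.50). Then |JT| = |T − J| = 62.61.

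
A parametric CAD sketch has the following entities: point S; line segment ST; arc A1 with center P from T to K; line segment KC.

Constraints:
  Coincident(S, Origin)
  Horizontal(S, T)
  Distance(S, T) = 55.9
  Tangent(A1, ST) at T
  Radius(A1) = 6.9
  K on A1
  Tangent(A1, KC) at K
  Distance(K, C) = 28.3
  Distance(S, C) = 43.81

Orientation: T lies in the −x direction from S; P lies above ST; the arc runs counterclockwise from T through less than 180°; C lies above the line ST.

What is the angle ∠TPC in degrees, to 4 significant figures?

133.1°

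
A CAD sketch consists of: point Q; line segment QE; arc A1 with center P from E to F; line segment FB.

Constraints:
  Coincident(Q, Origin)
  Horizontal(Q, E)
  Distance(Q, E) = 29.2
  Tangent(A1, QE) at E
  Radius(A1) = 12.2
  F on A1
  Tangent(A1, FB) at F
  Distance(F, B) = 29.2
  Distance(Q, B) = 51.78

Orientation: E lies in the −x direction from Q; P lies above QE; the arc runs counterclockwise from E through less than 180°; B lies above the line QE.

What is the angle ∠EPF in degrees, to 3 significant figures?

110°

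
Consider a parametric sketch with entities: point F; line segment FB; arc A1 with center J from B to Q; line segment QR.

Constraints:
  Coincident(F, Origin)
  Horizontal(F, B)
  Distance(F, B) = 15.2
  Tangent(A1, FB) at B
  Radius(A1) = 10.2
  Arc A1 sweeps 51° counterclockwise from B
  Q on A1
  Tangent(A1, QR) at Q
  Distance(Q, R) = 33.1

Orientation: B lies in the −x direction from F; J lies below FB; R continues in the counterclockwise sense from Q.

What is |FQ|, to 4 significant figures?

23.43

Since A1 is tangent to FB there, JB ⟂ FB, so J = B + (0, -10.2) = (-15.20, -10.20). On A1, B sits at bearing 90° from J; a 51° counterclockwise sweep puts Q at bearing 141°, so Q = J + 10.2·(cos 141°, sin 141°) = (-23.13, -3.781). Then |FQ| = |Q − F| = 23.43.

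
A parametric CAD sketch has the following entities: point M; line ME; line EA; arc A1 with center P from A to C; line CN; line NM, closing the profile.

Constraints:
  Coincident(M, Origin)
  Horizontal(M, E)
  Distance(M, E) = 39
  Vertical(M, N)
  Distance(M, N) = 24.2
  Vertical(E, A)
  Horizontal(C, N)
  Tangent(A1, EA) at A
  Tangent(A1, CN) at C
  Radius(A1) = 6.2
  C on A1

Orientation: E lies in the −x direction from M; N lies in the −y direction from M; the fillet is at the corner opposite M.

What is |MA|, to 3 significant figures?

43.0

M is at the origin; ME is horizontal with |ME| = 39.0 and E on the −x side, so E = (-39.0, 0.00). M and N share the same x with |MN| = 24.2 and N on the −y side, so N = (0.00, -24.2). The virtual corner opposite M is at (-39.0, -24.2). Tangency of A1 to EA means the radius PA is perpendicular to EA and the tangent condition forces PC to be normal to CN, with radius 6.2, so the center P sits 6.2 in from both sides at P = (-32.8, -18.0). That places the tangent points at A = (-39.0, -18.0) on EA and C = (-32.8, -24.2) on CN. Then |MA| = |A − M| = 43.0.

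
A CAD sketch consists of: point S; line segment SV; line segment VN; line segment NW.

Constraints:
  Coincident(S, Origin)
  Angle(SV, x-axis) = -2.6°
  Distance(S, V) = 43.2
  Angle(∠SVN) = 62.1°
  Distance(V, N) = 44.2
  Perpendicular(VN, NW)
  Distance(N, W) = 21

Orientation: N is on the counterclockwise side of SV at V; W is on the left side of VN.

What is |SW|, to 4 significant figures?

29.50

S is at the origin; SV runs at -2.6° with length 43.2, so V = 43.2·(cos -2.6°, sin -2.6°) = (43.16, -1.960). ∠SVN = 62.1°, so VN runs at -2.6° + (180° − 62.1°) = 115.3° from the x-axis; with |VN| = 44.2, N = V + 44.2·(cos 115.3°, sin 115.3°) = (24.27, 38.00). VN ⟂ NW; with |NW| = 21.0 on the left of VN, W = N + 21.0·(-0.9041, -0.4274) = (5.281, 29.03). Then |SW| = |W − S| = 29.50.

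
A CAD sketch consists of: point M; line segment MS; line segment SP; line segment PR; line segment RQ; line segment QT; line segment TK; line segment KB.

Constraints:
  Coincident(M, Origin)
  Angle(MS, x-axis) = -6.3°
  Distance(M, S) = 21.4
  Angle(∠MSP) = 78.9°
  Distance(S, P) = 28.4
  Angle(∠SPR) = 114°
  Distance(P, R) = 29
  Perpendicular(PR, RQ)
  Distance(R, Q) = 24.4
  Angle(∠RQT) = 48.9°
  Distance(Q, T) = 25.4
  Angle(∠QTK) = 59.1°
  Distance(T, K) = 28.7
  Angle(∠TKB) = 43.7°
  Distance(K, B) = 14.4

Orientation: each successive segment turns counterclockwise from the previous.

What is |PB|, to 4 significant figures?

32.44

M is at the origin; MS runs at -6.3° with length 21.4, so S = (21.27, -2.348). ∠MSP = 78.9° gives SP at 94.80° from the x-axis; with |SP| = 28.4, P = (18.89, 25.95). ∠SPR = 114.0° gives PR at 160.8° from the x-axis; with |PR| = 29.0, R = (-8.493, 35.49). The perpendicularity gives RQ at right angles to PR, so RQ runs at -109.2°; with |RQ| = 24.4, Q = (-16.52, 12.45). ∠RQT = 48.9° gives QT at 21.90° from the x-axis; with |QT| = 25.4, T = (7.050, 21.92). ∠QTK = 59.1° gives TK at 142.8° from the x-axis; with |TK| = 28.7, K = (-15.81, 39.27). ∠TKB = 43.7° gives KB at -80.90° from the x-axis; with |KB| = 14.4, B = (-13.53, 25.05). Then |PB| = |B − P| = 32.44.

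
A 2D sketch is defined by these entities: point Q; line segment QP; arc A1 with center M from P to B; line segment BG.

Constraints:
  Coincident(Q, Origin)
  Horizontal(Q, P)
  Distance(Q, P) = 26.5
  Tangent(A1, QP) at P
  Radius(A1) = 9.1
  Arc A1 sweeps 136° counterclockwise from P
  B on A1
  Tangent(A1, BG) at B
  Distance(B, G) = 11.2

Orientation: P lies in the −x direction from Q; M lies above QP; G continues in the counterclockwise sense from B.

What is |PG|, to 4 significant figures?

23.49

On A1, P sits at bearing -90° from M; a 136° counterclockwise sweep puts B at bearing 46°, so B = M + 9.1·(cos 46°, sin 46°) = (-20.18, 15.65). The tangent condition forces MB to be normal to BG, so BG runs along (−sin 46°, cos 46°); with |BG| = 11.2, G = (-28.24, 23.43). Then |PG| = |G − P| = 23.49.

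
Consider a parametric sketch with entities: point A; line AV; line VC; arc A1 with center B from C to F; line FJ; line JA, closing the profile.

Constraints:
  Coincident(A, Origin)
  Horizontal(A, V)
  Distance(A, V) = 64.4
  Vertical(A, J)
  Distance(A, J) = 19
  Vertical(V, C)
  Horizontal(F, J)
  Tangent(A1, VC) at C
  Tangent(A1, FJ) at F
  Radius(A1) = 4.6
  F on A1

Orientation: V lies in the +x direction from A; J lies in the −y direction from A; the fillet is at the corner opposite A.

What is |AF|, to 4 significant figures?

62.75

The virtual corner opposite A is at (64.40, -19.00). Tangency of A1 to VC means the radius BC is perpendicular to VC and tangency of A1 to FJ means the radius BF is perpendicular to FJ, with radius 4.6, so the center B sits 4.6 in from both sides at B = (59.80, -14.40). That places the tangent points at C = (64.40, -14.40) on VC and F = (59.80, -19.00) on FJ. Then |AF| = |F − A| = 62.75.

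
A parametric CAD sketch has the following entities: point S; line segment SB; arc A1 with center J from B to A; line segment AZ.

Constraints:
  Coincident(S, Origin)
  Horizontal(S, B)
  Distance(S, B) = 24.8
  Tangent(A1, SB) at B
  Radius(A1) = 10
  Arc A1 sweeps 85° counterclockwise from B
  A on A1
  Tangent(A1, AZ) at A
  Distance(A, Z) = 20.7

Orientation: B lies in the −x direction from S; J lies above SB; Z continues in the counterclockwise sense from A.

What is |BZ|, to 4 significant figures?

31.99

S is at the origin; SB is horizontal with |SB| = 24.8 and B on the −x side, so B = (-24.80, 0.000). Tangency of A1 to SB means the radius JB is perpendicular to SB, so J = B + (0, 10) = (-24.80, 10.00). On A1, B sits at bearing -90° from J; an 85° counterclockwise sweep puts A at bearing -5°, so A = J + 10.0·(cos -5°, sin -5°) = (-14.84, 9.128). Tangency of A1 to AZ means the radius JA is perpendicular to AZ, so AZ runs along (−sin -5°, cos -5°); with |AZ| = 20.7, Z = (-13.03, 29.75). Then |BZ| = |Z − B| = 31.99.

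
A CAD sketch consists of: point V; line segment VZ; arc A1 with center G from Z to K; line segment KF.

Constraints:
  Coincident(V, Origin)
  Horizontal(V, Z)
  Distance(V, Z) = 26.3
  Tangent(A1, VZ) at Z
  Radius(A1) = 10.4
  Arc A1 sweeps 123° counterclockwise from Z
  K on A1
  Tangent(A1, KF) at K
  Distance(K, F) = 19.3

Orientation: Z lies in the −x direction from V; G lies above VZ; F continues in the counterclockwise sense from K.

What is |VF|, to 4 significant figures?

42.77

V is at the origin; VZ is horizontal with |VZ| = 26.3 and Z on the −x side, so Z = (-26.30, 0.000). A1 meets VZ tangentially, so GZ is at right angles to VZ, so G = Z + (0, 10.4) = (-26.30, 10.40). On A1, Z sits at bearing -90° from G; a 123° counterclockwise sweep puts K at bearing 33°, so K = G + 10.4·(cos 33°, sin 33°) = (-17.58, 16.06). The tangent condition forces GK to be normal to KF, so KF runs along (−sin 33°, cos 33°); with |KF| = 19.3, F = (-28.09, 32.25). Then |VF| = |F − V| = 42.77.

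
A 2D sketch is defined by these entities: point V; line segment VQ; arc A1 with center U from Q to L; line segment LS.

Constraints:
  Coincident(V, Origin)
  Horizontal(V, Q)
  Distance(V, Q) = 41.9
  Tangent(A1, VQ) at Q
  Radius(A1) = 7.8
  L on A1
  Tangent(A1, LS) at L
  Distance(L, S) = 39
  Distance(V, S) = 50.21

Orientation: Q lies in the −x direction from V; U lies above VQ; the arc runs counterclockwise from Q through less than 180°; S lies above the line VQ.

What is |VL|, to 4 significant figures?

34.84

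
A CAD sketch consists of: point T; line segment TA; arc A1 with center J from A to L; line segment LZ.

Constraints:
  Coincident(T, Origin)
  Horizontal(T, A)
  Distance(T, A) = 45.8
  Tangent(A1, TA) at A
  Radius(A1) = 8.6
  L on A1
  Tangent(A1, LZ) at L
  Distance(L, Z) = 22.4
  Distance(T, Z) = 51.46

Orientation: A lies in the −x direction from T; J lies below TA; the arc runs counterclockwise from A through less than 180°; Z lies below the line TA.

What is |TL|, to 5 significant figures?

54.593

Checks: |JL| = 8.600 ✓; ∠(JL, LZ) = 90.00° ✓; |LZ| = 22.40 ✓; |TZ| = 51.46 ✓.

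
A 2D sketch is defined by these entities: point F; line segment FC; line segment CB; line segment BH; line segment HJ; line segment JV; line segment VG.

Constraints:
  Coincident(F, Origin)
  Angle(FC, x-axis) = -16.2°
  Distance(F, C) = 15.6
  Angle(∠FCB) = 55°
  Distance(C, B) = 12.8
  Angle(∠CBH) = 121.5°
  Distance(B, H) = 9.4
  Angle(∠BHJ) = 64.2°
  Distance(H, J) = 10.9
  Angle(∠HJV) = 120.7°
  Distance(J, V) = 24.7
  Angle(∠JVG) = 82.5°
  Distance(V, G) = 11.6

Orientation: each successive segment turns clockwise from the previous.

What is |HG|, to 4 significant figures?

28.83

F is at the origin; FC runs at -16.2° with length 15.6, so C = (14.98, -4.352). ∠FCB = 55.0° gives CB at -141.2° from the x-axis; with |CB| = 12.8, B = (5.005, -12.37). ∠CBH = 121.5° gives BH at 160.3° from the x-axis; with |BH| = 9.4, H = (-3.845, -9.204). ∠BHJ = 64.2° gives HJ at 44.50° from the x-axis; with |HJ| = 10.9, J = (3.930, -1.564). ∠HJV = 120.7° gives JV at -14.80° from the x-axis; with |JV| = 24.7, V = (27.81, -7.874). ∠JVG = 82.5° gives VG at -112.3° from the x-axis; with |VG| = 11.6, G = (23.41, -18.61). Then |HG| = |G − H| = 28.83.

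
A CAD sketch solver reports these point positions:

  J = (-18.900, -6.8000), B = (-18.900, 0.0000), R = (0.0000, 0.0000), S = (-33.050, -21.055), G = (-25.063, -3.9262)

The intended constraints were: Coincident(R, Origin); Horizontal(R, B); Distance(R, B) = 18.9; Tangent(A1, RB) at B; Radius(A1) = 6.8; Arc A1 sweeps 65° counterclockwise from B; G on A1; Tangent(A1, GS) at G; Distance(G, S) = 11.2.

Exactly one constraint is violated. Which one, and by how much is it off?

Distance(G, S) = 11.2 — off by 7.70.

R = (0.00, 0.00) ✓; R.y = 0.00, B.y = 0.00 ✓; |RB| = 18.90 ✓; ∠(JB, BR) = 90.00° ✓; |JB| = 6.800 ✓; bearing(J→G) − bearing(J→B) = 65.00° ✓; |JG| = 6.800 ✓; ∠(JG, GS) = 90.00° ✓; |GS| = 18.90 ✗.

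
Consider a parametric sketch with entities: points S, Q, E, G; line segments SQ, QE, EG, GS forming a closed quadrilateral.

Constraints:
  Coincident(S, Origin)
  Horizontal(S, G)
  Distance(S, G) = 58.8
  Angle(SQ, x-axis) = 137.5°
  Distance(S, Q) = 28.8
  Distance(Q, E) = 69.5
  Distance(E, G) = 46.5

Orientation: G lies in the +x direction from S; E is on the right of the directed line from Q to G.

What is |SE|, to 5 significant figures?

40.927

Checks: |QE| = 69.50 ✓; |EG| = 46.50 ✓.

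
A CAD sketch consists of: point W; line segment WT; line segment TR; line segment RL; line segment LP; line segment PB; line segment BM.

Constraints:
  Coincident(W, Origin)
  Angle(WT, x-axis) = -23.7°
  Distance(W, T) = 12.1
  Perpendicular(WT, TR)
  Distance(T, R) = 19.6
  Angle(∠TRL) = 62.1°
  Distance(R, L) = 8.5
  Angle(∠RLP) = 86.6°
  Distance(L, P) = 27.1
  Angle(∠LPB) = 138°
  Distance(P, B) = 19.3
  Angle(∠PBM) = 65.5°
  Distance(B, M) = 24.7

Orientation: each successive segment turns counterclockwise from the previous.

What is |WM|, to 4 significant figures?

35.67

∠LPB = 138.0° gives PB at -40.40° from the x-axis; with |PB| = 19.3, B = (28.76, -26.91). ∠PBM = 65.5° gives BM at 74.10° from the x-axis; with |BM| = 24.7, M = (35.53, -3.155). Then |WM| = |M − W| = 35.67.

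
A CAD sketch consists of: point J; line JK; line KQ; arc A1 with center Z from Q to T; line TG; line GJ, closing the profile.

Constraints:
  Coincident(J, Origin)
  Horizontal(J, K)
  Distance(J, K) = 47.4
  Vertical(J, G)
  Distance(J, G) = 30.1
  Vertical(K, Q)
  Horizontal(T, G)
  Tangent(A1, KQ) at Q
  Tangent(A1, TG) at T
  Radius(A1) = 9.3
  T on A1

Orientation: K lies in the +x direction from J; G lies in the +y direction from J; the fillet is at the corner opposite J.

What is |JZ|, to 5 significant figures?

43.408

J is at the origin; J and K share the same y with |JK| = 47.4 and K on the +x side, so K = (47.400, 0.0000). J and G share the same x with |JG| = 30.1 and G on the +y side, so G = (0.0000, 30.100). The virtual corner opposite J is at (47.400, 30.100). A1 meets KQ tangentially, so ZQ is at right angles to KQ and since A1 is tangent to TG there, ZT ⟂ TG, with radius 9.3, so the center Z sits 9.3 in from both sides at Z = (38.100, 20.800). Then |JZ| = |Z − J| = 43.408.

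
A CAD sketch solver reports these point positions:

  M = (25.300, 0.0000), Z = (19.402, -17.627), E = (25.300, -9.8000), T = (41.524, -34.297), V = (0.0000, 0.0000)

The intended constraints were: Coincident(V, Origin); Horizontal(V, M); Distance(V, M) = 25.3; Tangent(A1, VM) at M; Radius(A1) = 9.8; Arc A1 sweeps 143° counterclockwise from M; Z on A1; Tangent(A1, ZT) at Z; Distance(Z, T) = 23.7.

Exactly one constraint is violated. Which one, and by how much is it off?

Distance(Z, T) = 23.7 — off by 4.00.

V = (0.00, 0.00) ✓; V.y = 0.00, M.y = 0.00 ✓; |VM| = 25.30 ✓; ∠(EM, MV) = 90.00° ✓; |EM| = 9.800 ✓; bearing(E→Z) − bearing(E→M) = 143.0° ✓; |EZ| = 9.800 ✓; ∠(EZ, ZT) = 90.00° ✓; |ZT| = 27.70 ✗.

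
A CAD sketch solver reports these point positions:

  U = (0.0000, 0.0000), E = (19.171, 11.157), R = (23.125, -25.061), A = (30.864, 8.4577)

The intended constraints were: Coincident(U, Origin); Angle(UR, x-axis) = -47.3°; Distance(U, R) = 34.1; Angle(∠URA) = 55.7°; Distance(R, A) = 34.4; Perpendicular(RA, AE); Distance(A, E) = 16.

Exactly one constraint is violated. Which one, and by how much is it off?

Distance(A, E) = 16 — off by 4.00.

U = (0.00, 0.00) ✓; UR at -47.30° ✓; |UR| = 34.10 ✓; ∠URA = 55.70° ✓; |RA| = 34.40 ✓; ∠(RA, AE) = 90.00° ✓; |AE| = 12.00 ✗.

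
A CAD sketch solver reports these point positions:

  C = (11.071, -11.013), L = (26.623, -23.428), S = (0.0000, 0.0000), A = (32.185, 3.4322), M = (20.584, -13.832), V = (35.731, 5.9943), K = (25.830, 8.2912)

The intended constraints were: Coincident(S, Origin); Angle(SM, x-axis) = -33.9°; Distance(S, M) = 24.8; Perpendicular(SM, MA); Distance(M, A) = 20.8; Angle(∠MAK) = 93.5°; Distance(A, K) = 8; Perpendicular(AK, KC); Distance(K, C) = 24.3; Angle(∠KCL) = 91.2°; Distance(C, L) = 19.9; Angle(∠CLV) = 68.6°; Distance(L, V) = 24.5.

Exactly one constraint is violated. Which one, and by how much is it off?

Distance(L, V) = 24.5 — off by 6.30.

S = (0.00, 0.00) ✓; SM at -33.90° ✓; |SM| = 24.80 ✓; ∠(SM, MA) = 90.00° ✓; |MA| = 20.80 ✓; ∠MAK = 93.50° ✓; |AK| = 8.000 ✓; ∠(AK, KC) = 90.00° ✓; |KC| = 24.30 ✓; ∠KCL = 91.20° ✓; |CL| = 19.90 ✓; ∠CLV = 68.60° ✓; |LV| = 30.80 ✗.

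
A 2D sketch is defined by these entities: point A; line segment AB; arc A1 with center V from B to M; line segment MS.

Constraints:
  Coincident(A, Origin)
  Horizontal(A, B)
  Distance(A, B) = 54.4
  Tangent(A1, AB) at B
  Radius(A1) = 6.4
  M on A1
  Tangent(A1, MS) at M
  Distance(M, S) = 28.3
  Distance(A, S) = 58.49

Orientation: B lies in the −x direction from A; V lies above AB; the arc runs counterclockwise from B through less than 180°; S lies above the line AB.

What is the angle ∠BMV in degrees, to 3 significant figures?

45.8°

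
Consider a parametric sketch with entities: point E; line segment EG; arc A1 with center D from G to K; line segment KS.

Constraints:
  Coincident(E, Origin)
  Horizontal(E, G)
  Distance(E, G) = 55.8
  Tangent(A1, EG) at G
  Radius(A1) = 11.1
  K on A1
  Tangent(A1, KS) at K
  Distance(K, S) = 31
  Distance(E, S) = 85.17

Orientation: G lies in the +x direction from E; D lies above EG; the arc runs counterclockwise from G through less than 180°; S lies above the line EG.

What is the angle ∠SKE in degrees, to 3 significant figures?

117°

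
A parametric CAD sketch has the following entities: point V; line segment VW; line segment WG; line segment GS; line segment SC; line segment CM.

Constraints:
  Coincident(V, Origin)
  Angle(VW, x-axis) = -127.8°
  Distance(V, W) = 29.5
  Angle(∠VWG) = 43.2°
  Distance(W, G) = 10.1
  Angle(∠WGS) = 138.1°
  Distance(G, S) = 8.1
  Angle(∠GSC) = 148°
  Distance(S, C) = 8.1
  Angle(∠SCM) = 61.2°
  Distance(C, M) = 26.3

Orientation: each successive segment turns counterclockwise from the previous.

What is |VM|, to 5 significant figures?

31.497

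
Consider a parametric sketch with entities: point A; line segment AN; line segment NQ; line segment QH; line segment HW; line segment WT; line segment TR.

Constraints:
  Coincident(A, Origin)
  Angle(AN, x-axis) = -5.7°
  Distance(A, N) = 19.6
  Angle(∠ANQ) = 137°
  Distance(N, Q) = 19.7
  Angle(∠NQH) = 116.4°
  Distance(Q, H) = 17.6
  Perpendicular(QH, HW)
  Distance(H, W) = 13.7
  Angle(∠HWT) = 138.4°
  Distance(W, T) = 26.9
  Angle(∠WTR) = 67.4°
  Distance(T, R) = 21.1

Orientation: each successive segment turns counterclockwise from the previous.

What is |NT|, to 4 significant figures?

18.27

QH ⟂ HW, so HW runs at -169.1°; with |HW| = 13.7, W = (18.39, 24.68). ∠HWT = 138.4° gives WT at -127.5° from the x-axis; with |WT| = 26.9, T = (2.017, 3.342). Then |NT| = |T − N| = 18.27.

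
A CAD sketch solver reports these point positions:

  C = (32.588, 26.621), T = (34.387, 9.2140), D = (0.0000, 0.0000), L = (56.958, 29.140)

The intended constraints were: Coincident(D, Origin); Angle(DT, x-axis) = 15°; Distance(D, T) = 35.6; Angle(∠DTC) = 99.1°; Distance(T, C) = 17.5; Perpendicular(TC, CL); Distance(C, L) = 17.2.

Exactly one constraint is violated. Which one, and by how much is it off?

Distance(C, L) = 17.2 — off by 7.30.

D = (0.00, 0.00) ✓; DT at 15.00° ✓; |DT| = 35.60 ✓; ∠DTC = 99.10° ✓; |TC| = 17.50 ✓; ∠(TC, CL) = 90.00° ✓; |CL| = 24.50 ✗.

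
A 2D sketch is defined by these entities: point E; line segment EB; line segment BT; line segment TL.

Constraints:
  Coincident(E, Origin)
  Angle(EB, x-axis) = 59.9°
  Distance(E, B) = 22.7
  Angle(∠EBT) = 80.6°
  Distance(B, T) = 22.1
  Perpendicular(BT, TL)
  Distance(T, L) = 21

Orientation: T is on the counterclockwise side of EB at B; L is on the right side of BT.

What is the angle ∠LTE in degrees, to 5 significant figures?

140.60°

E is at the origin; EB runs at 59.9° with length 22.7, so B = 22.7·(cos 59.9°, sin 59.9°) = (11.384, 19.639). ∠EBT = 80.6°, so BT runs at 59.9° + (180° − 80.6°) = 159.30° from the x-axis; with |BT| = 22.1, T = B + 22.1·(cos 159.30°, sin 159.30°) = (-9.2890, 27.451). BT is perpendicular to TL; with |TL| = 21.0 on the right of BT, L = T + 21.0·(0.35347, 0.93544) = (-1.8660, 47.095). Then cos ∠LTE = TL·TE / (|TL||TE|), giving 140.60°.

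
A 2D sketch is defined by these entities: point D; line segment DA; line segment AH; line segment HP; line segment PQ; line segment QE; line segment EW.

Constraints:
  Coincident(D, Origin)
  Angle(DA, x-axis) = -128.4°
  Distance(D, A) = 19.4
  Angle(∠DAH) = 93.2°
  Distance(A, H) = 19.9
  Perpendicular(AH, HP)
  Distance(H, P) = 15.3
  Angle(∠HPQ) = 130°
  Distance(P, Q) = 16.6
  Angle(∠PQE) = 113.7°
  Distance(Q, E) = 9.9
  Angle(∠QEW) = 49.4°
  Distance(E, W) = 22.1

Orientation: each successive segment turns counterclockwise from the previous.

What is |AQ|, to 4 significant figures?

26.95

D is at the origin; DA runs at -128.4° with length 19.4, so A = (-12.05, -15.20). ∠DAH = 93.2° gives AH at -41.60° from the x-axis; with |AH| = 19.9, H = (2.831, -28.42). The perpendicularity gives HP at right angles to AH, so HP runs at 48.40°; with |HP| = 15.3, P = (12.99, -16.97). ∠HPQ = 130.0° gives PQ at 98.40° from the x-axis; with |PQ| = 16.6, Q = (10.56, -0.5526). Then |AQ| = |Q − A| = 26.95.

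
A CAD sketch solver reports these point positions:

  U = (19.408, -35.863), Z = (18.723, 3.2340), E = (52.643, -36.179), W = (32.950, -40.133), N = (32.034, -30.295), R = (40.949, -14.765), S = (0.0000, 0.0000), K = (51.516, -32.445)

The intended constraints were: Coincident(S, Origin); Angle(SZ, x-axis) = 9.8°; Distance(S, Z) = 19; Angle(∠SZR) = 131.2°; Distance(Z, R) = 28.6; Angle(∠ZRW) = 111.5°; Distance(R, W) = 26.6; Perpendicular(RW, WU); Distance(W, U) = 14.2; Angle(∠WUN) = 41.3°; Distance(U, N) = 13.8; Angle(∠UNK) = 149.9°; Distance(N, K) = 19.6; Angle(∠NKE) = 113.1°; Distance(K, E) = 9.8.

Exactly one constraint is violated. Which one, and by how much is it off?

Distance(K, E) = 9.8 — off by 5.90.

S = (0.00, 0.00) ✓; SZ at 9.800° ✓; |SZ| = 19.00 ✓; ∠SZR = 131.2° ✓; |ZR| = 28.60 ✓; ∠ZRW = 111.5° ✓; |RW| = 26.60 ✓; ∠(RW, WU) = 90.00° ✓; |WU| = 14.20 ✓; ∠WUN = 41.30° ✓; |UN| = 13.80 ✓; ∠UNK = 149.9° ✓; |NK| = 19.60 ✓; ∠NKE = 113.1° ✓; |KE| = 3.900 ✗.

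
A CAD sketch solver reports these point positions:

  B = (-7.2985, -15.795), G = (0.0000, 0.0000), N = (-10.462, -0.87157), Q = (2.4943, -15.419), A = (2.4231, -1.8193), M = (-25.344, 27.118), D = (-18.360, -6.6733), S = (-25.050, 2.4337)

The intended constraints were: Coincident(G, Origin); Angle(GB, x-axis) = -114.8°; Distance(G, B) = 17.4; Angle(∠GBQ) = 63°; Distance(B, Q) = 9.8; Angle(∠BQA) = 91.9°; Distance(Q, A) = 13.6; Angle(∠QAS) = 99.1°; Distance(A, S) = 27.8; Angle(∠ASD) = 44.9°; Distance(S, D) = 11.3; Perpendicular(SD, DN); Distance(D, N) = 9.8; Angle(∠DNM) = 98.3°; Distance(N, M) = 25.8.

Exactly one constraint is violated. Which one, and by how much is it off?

Distance(N, M) = 25.8 — off by 5.90.

G = (0.00, 0.00) ✓; GB at -114.8° ✓; |GB| = 17.40 ✓; ∠GBQ = 63.00° ✓; |BQ| = 9.800 ✓; ∠BQA = 91.90° ✓; |QA| = 13.60 ✓; ∠QAS = 99.10° ✓; |AS| = 27.80 ✓; ∠ASD = 44.90° ✓; |SD| = 11.30 ✓; ∠(SD, DN) = 90.00° ✓; |DN| = 9.800 ✓; ∠DNM = 98.30° ✓; |NM| = 31.70 ✗.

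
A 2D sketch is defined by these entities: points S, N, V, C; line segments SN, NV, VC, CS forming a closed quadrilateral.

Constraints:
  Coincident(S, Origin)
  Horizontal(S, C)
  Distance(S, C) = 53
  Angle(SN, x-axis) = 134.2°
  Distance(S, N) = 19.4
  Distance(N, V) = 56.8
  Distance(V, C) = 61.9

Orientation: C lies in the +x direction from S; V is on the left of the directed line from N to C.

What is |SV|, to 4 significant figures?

60.87

Checks: |NV| = 56.80 ✓; |VC| = 61.90 ✓.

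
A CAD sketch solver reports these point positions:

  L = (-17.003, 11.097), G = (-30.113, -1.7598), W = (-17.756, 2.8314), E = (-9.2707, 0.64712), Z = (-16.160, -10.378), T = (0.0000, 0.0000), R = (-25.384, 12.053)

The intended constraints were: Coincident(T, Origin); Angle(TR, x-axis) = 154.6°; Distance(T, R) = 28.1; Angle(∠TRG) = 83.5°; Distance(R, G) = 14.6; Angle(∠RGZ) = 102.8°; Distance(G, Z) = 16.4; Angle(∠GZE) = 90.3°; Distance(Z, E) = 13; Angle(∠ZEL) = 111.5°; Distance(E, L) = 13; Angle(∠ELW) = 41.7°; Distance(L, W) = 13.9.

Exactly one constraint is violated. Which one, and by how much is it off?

Distance(L, W) = 13.9 — off by 5.60.

T = (0.00, 0.00) ✓; TR at 154.6° ✓; |TR| = 28.10 ✓; ∠TRG = 83.50° ✓; |RG| = 14.60 ✓; ∠RGZ = 102.8° ✓; |GZ| = 16.40 ✓; ∠GZE = 90.30° ✓; |ZE| = 13.00 ✓; ∠ZEL = 111.5° ✓; |EL| = 13.00 ✓; ∠ELW = 41.70° ✓; |LW| = 8.300 ✗.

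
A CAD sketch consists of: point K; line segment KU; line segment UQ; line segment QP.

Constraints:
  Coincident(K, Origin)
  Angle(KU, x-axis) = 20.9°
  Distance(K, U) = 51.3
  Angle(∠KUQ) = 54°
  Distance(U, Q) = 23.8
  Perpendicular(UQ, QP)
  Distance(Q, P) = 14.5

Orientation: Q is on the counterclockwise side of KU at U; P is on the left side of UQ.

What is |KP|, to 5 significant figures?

27.740

∠KUQ = 54.0°, so UQ runs at 20.9° + (180° − 54.0°) = 146.90° from the x-axis; with |UQ| = 23.8, Q = U + 23.8·(cos 146.90°, sin 146.90°) = (27.987, 31.298). The perpendicularity gives QP at right angles to UQ; with |QP| = 14.5 on the left of UQ, P = Q + 14.5·(-0.54610, -0.83772) = (20.069, 19.151). Then |KP| = |P − K| = 27.740.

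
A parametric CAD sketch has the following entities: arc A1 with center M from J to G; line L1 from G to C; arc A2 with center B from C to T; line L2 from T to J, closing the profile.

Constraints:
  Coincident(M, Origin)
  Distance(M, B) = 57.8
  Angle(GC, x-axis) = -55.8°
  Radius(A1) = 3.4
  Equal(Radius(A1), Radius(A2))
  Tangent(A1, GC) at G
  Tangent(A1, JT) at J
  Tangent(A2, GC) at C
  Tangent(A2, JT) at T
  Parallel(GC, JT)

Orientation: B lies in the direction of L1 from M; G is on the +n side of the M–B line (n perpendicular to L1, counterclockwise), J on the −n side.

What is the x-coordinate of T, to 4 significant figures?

29.68

The slot axis is L1's direction at -55.8°, so u = (cos -55.8°, sin -55.8°) = (0.5621, -0.8271) and n = (−sin -55.8°, cos -55.8°) = (0.8271, 0.5621). M is at the origin and B lies 57.8 along u from M, so B = 57.8·u = (32.49, -47.81). Tangency of A1 to both parallel lines with radius 3.4 puts G and J at M ± 3.4·n: G = (2.812, 1.911), J = (-2.812, -1.911). Equal radii place C and T the same way about B: C = B + 3.4·n = (35.30, -45.89), T = B − 3.4·n = (29.68, -49.72). So T.x = 29.68.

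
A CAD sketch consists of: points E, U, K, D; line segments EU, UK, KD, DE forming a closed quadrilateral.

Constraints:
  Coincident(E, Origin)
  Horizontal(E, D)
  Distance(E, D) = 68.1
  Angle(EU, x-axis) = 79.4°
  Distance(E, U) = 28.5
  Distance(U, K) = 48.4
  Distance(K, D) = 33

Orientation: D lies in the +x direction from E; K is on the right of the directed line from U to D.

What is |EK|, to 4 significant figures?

37.48

E is at the origin; ED is horizontal with |ED| = 68.1 and D in +x, so D = (68.1, 0). EU runs at 79.4° with |EU| = 28.5, so U = (5.243, 28.01). K is determined by |UK| = 48.4 and |KD| = 33.0 together: it lies at the intersection of circle(U, 48.4) and circle(D, 33.0). With |UD| = 68.82, the foot of the radical line on UD is 43.52 from U and the perpendicular offset is √(48.4² − 43.52²) = 21.19. Taking the right-of-UD solution: K = (36.37, -9.053).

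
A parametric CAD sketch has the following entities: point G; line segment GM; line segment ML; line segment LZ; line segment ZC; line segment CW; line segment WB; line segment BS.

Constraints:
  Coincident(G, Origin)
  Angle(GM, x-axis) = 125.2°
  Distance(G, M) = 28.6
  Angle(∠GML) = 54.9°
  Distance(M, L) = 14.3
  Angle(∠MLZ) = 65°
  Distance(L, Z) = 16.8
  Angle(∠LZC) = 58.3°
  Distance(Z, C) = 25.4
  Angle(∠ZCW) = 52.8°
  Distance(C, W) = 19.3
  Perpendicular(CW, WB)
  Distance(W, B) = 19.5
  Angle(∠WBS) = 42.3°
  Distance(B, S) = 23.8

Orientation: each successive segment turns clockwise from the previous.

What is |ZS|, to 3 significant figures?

22.0

G is at the origin; GM runs at 125.2° with length 28.6, so M = (-16.5, 23.4). ∠GML = 54.9° gives ML at 0.100° from the x-axis; with |ML| = 14.3, L = (-2.19, 23.4). ∠MLZ = 65.0° gives LZ at -115° from the x-axis; with |LZ| = 16.8, Z = (-9.26, 8.16). ∠LZC = 58.3° gives ZC at 123° from the x-axis; with |ZC| = 25.4, C = (-23.2, 29.4). ∠ZCW = 52.8° gives CW at -3.80° from the x-axis; with |CW| = 19.3, W = (-3.98, 28.1). The perpendicularity gives WB at right angles to CW, so WB runs at -93.8°; with |WB| = 19.5, B = (-5.28, 8.63). ∠WBS = 42.3° gives BS at 129° from the x-axis; with |BS| = 23.8, S = (-20.1, 27.3). Then |ZS| = |S − Z| = 22.0.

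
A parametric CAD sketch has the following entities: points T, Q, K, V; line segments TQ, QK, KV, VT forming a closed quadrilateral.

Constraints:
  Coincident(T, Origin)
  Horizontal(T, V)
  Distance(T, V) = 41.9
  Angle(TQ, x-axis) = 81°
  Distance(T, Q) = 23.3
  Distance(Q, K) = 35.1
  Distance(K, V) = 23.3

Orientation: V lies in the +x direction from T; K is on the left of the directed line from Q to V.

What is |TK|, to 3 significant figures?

45.1

Checks: |QK| = 35.10 ✓; |KV| = 23.30 ✓.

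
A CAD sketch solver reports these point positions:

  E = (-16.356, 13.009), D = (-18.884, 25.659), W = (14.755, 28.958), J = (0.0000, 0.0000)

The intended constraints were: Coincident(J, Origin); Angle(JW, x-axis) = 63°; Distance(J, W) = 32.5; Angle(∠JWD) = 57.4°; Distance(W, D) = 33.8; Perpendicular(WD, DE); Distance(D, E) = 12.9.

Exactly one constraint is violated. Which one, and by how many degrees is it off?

Perpendicular(WD, DE) — off by 5.70°.

J = (0.00, 0.00) ✓; JW at 63.00° ✓; |JW| = 32.50 ✓; ∠JWD = 57.40° ✓; |WD| = 33.80 ✓; ∠(WD, DE) = 95.70° ✗; |DE| = 12.90 ✓.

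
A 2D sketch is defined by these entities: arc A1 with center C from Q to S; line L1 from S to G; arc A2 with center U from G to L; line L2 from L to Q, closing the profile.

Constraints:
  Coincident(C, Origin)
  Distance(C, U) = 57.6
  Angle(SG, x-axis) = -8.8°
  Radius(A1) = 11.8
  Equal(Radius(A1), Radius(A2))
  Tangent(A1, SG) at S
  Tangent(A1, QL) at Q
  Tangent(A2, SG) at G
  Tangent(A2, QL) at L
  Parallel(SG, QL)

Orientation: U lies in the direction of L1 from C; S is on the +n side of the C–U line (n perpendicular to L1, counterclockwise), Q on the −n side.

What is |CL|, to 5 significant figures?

58.796

Tangency of A1 to both parallel lines with radius 11.8 puts S and Q at C ± 11.8·n: S = (1.8052, 11.661), Q = (-1.8052, -11.661). Equal radii place G and L the same way about U: G = U + 11.8·n = (58.727, 2.8491), L = U − 11.8·n = (55.117, -20.473). Then |CL| = |L − C| = 58.796.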